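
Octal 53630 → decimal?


Positional values:
Position 0: 0 × 8^0 = 0
Position 1: 3 × 8^1 = 24
Position 2: 6 × 8^2 = 384
Position 3: 3 × 8^3 = 1536
Position 4: 5 × 8^4 = 20480
Sum = 0 + 24 + 384 + 1536 + 20480
= 22424


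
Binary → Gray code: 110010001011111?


Binary: 110010001011111
Gray code: G = B XOR (B >> 1)
B >> 1 = 011001000101111
110010001011111 XOR 011001000101111:
  1 XOR 0 = 1
  1 XOR 1 = 0
  0 XOR 1 = 1
  0 XOR 0 = 0
  1 XOR 0 = 1
  0 XOR 1 = 1
  0 XOR 0 = 0
  0 XOR 0 = 0
  1 XOR 0 = 1
  0 XOR 1 = 1
  1 XOR 0 = 1
  1 XOR 1 = 0
  1 XOR 1 = 0
  1 XOR 1 = 0
  1 XOR 1 = 0
= 101011001110000


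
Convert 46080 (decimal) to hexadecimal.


Divide by 16 repeatedly:
46080 ÷ 16 = 2880 remainder 0 (0)
2880 ÷ 16 = 180 remainder 0 (0)
180 ÷ 16 = 11 remainder 4 (4)
11 ÷ 16 = 0 remainder 11 (B)
Reading remainders bottom-up:
= 0xB400


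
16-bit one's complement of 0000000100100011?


Original: 0000000100100011
Invert all bits:
  bit 0: 0 → 1
  bit 1: 0 → 1
  bit 2: 0 → 1
  bit 3: 0 → 1
  bit 4: 0 → 1
  bit 5: 0 → 1
  bit 6: 0 → 1
  bit 7: 1 → 0
  bit 8: 0 → 1
  bit 9: 0 → 1
  bit 10: 1 → 0
  bit 11: 0 → 1
  bit 12: 0 → 1
  bit 13: 0 → 1
  bit 14: 1 → 0
  bit 15: 1 → 0
= 1111111011011100


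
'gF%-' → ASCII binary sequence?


String: 'gF%-'  (4 characters)
Per-character ASCII lookup:
  'g': lowercase starts at 97: 'g' = 97 + 6 = 103 → 1100111
  'F': uppercase starts at 65: 'F' = 65 + 5 = 70 → 1000110
  '%': special character: '%' = 37 → 100101
  '-': special character: '-' = 45 → 101101
= 1100111 1000110 100101 101101


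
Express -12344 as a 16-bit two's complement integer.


Original: 0011000000111000
Step 1 - Invert all bits: 1100111111000111
Step 2 - Add 1: 1100111111000111 + 1
= 1100111111001000 (represents -12344)


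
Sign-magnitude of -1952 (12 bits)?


Sign bit: 1 (negative)
Magnitude: 1952 = 11110100000
= 111110100000


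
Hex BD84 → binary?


Each hex digit → 4 binary bits:
  B = 1011
  D = 1101
  8 = 1000
  4 = 0100
Concatenate: 1011 1101 1000 0100
= 1011110110000100


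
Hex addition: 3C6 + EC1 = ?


Align and add column by column (LSB to MSB, each column mod 16 with carry):
  03C6
+ 0EC1
  ----
  col 0: 6(6) + 1(1) + 0 (carry in) = 7 → 7(7), carry out 0
  col 1: C(12) + C(12) + 0 (carry in) = 24 → 8(8), carry out 1
  col 2: 3(3) + E(14) + 1 (carry in) = 18 → 2(2), carry out 1
  col 3: 0(0) + 0(0) + 1 (carry in) = 1 → 1(1), carry out 0
Reading digits MSB→LSB: 1287
Strip leading zeros: 1287
= 0x1287


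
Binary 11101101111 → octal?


Group into 3-bit groups: 011101101111
  011 = 3
  101 = 5
  101 = 5
  111 = 7
= 0o3557


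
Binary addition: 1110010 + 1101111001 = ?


Align and add column by column (LSB to MSB, carry propagating):
  00001110010
+ 01101111001
  -----------
  col 0: 0 + 1 + 0 (carry in) = 1 → bit 1, carry out 0
  col 1: 1 + 0 + 0 (carry in) = 1 → bit 1, carry out 0
  col 2: 0 + 0 + 0 (carry in) = 0 → bit 0, carry out 0
  col 3: 0 + 1 + 0 (carry in) = 1 → bit 1, carry out 0
  col 4: 1 + 1 + 0 (carry in) = 2 → bit 0, carry out 1
  col 5: 1 + 1 + 1 (carry in) = 3 → bit 1, carry out 1
  col 6: 1 + 1 + 1 (carry in) = 3 → bit 1, carry out 1
  col 7: 0 + 0 + 1 (carry in) = 1 → bit 1, carry out 0
  col 8: 0 + 1 + 0 (carry in) = 1 → bit 1, carry out 0
  col 9: 0 + 1 + 0 (carry in) = 1 → bit 1, carry out 0
  col 10: 0 + 0 + 0 (carry in) = 0 → bit 0, carry out 0
Reading bits MSB→LSB: 01111101011
Strip leading zeros: 1111101011
= 1111101011


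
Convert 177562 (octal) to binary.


Each octal digit → 3 binary bits:
  1 = 001
  7 = 111
  7 = 111
  5 = 101
  6 = 110
  2 = 010
Concatenate: 001 111 111 101 110 010
= 001111111101110010


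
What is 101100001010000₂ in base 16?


Group into 4-bit nibbles: 0101100001010000
  0101 = 5
  1000 = 8
  0101 = 5
  0000 = 0
= 0x5850


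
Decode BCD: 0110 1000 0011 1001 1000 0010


Each 4-bit group → digit:
  0110 → 6
  1000 → 8
  0011 → 3
  1001 → 9
  1000 → 8
  0010 → 2
= 683982


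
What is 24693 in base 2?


Divide by 2 repeatedly:
24693 ÷ 2 = 12346 remainder 1
12346 ÷ 2 = 6173 remainder 0
6173 ÷ 2 = 3086 remainder 1
3086 ÷ 2 = 1543 remainder 0
1543 ÷ 2 = 771 remainder 1
771 ÷ 2 = 385 remainder 1
385 ÷ 2 = 192 remainder 1
192 ÷ 2 = 96 remainder 0
96 ÷ 2 = 48 remainder 0
48 ÷ 2 = 24 remainder 0
24 ÷ 2 = 12 remainder 0
12 ÷ 2 = 6 remainder 0
6 ÷ 2 = 3 remainder 0
3 ÷ 2 = 1 remainder 1
1 ÷ 2 = 0 remainder 1
Reading remainders bottom-up:
= 110000001110101


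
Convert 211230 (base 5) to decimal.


Positional values (base 5):
  0 × 5^0 = 0 × 1 = 0
  3 × 5^1 = 3 × 5 = 15
  2 × 5^2 = 2 × 25 = 50
  1 × 5^3 = 1 × 125 = 125
  1 × 5^4 = 1 × 625 = 625
  2 × 5^5 = 2 × 3125 = 6250
Sum = 0 + 15 + 50 + 125 + 625 + 6250
= 7065


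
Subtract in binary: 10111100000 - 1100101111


Align and subtract column by column (LSB to MSB, borrowing when needed):
  10111100000
- 01100101111
  -----------
  col 0: (0 - 0 borrow-in) - 1 → borrow from next column: (0+2) - 1 = 1, borrow out 1
  col 1: (0 - 1 borrow-in) - 1 → borrow from next column: (-1+2) - 1 = 0, borrow out 1
  col 2: (0 - 1 borrow-in) - 1 → borrow from next column: (-1+2) - 1 = 0, borrow out 1
  col 3: (0 - 1 borrow-in) - 1 → borrow from next column: (-1+2) - 1 = 0, borrow out 1
  col 4: (0 - 1 borrow-in) - 0 → borrow from next column: (-1+2) - 0 = 1, borrow out 1
  col 5: (1 - 1 borrow-in) - 1 → borrow from next column: (0+2) - 1 = 1, borrow out 1
  col 6: (1 - 1 borrow-in) - 0 → 0 - 0 = 0, borrow out 0
  col 7: (1 - 0 borrow-in) - 0 → 1 - 0 = 1, borrow out 0
  col 8: (1 - 0 borrow-in) - 1 → 1 - 1 = 0, borrow out 0
  col 9: (0 - 0 borrow-in) - 1 → borrow from next column: (0+2) - 1 = 1, borrow out 1
  col 10: (1 - 1 borrow-in) - 0 → 0 - 0 = 0, borrow out 0
Reading bits MSB→LSB: 01010110001
Strip leading zeros: 1010110001
= 1010110001


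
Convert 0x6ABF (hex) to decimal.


Positional values:
Position 0: F × 16^0 = 15 × 1 = 15
Position 1: B × 16^1 = 11 × 16 = 176
Position 2: A × 16^2 = 10 × 256 = 2560
Position 3: 6 × 16^3 = 6 × 4096 = 24576
Sum = 15 + 176 + 2560 + 24576
= 27327


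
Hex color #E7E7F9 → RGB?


Hex: #E7E7F9
R = E7₁₆ = 231
G = E7₁₆ = 231
B = F9₁₆ = 249
= RGB(231, 231, 249)


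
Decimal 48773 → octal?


Divide by 8 repeatedly:
48773 ÷ 8 = 6096 remainder 5
6096 ÷ 8 = 762 remainder 0
762 ÷ 8 = 95 remainder 2
95 ÷ 8 = 11 remainder 7
11 ÷ 8 = 1 remainder 3
1 ÷ 8 = 0 remainder 1
Reading remainders bottom-up:
= 0o137205


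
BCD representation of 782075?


Each digit → 4-bit binary:
  7 → 0111
  8 → 1000
  2 → 0010
  0 → 0000
  7 → 0111
  5 → 0101
= 0111 1000 0010 0000 0111 0101


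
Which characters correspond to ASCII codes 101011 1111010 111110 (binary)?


Codes (binary): 101011 1111010 111110
Per-code ASCII lookup:
  101011 = 43  (special character) → '+'
  1111010 = 122  (range 97-122: lowercase, 122 - 97 = 25) → 'z'
  111110 = 62  (special character) → '>'
= '+z>'


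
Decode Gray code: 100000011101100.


Gray code: 100000011101100
MSB stays the same: 1
Each subsequent bit = prev_binary XOR current_gray:
  B[1] = 1 XOR 0 = 1
  B[2] = 1 XOR 0 = 1
  B[3] = 1 XOR 0 = 1
  B[4] = 1 XOR 0 = 1
  B[5] = 1 XOR 0 = 1
  B[6] = 1 XOR 0 = 1
  B[7] = 1 XOR 1 = 0
  B[8] = 0 XOR 1 = 1
  B[9] = 1 XOR 1 = 0
  B[10] = 0 XOR 0 = 0
  B[11] = 0 XOR 1 = 1
  B[12] = 1 XOR 1 = 0
  B[13] = 0 XOR 0 = 0
  B[14] = 0 XOR 0 = 0
= 111111101001000 (32584 decimal)


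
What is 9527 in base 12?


Divide by 12 repeatedly:
9527 ÷ 12 = 793 remainder 11
793 ÷ 12 = 66 remainder 1
66 ÷ 12 = 5 remainder 6
5 ÷ 12 = 0 remainder 5
Reading remainders bottom-up:
= 561B


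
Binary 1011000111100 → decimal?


Positional values:
Bit 2: 1 × 2^2 = 4
Bit 3: 1 × 2^3 = 8
Bit 4: 1 × 2^4 = 16
Bit 5: 1 × 2^5 = 32
Bit 9: 1 × 2^9 = 512
Bit 10: 1 × 2^10 = 1024
Bit 12: 1 × 2^12 = 4096
Sum = 4 + 8 + 16 + 32 + 512 + 1024 + 4096
= 5692


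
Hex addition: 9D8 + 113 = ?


Align and add column by column (LSB to MSB, each column mod 16 with carry):
  09D8
+ 0113
  ----
  col 0: 8(8) + 3(3) + 0 (carry in) = 11 → B(11), carry out 0
  col 1: D(13) + 1(1) + 0 (carry in) = 14 → E(14), carry out 0
  col 2: 9(9) + 1(1) + 0 (carry in) = 10 → A(10), carry out 0
  col 3: 0(0) + 0(0) + 0 (carry in) = 0 → 0(0), carry out 0
Reading digits MSB→LSB: 0AEB
Strip leading zeros: AEB
= 0xAEB


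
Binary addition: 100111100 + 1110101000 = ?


Align and add column by column (LSB to MSB, carry propagating):
  00100111100
+ 01110101000
  -----------
  col 0: 0 + 0 + 0 (carry in) = 0 → bit 0, carry out 0
  col 1: 0 + 0 + 0 (carry in) = 0 → bit 0, carry out 0
  col 2: 1 + 0 + 0 (carry in) = 1 → bit 1, carry out 0
  col 3: 1 + 1 + 0 (carry in) = 2 → bit 0, carry out 1
  col 4: 1 + 0 + 1 (carry in) = 2 → bit 0, carry out 1
  col 5: 1 + 1 + 1 (carry in) = 3 → bit 1, carry out 1
  col 6: 0 + 0 + 1 (carry in) = 1 → bit 1, carry out 0
  col 7: 0 + 1 + 0 (carry in) = 1 → bit 1, carry out 0
  col 8: 1 + 1 + 0 (carry in) = 2 → bit 0, carry out 1
  col 9: 0 + 1 + 1 (carry in) = 2 → bit 0, carry out 1
  col 10: 0 + 0 + 1 (carry in) = 1 → bit 1, carry out 0
Reading bits MSB→LSB: 10011100100
Strip leading zeros: 10011100100
= 10011100100


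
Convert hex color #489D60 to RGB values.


Hex: #489D60
R = 48₁₆ = 72
G = 9D₁₆ = 157
B = 60₁₆ = 96
= RGB(72, 157, 96)


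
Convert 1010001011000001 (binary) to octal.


Group into 3-bit groups: 001010001011000001
  001 = 1
  010 = 2
  001 = 1
  011 = 3
  000 = 0
  001 = 1
= 0o121301


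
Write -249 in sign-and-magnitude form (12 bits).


Sign bit: 1 (negative)
Magnitude: 249 = 00011111001
= 100011111001


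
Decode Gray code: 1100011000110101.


Gray code: 1100011000110101
MSB stays the same: 1
Each subsequent bit = prev_binary XOR current_gray:
  B[1] = 1 XOR 1 = 0
  B[2] = 0 XOR 0 = 0
  B[3] = 0 XOR 0 = 0
  B[4] = 0 XOR 0 = 0
  B[5] = 0 XOR 1 = 1
  B[6] = 1 XOR 1 = 0
  B[7] = 0 XOR 0 = 0
  B[8] = 0 XOR 0 = 0
  B[9] = 0 XOR 0 = 0
  B[10] = 0 XOR 1 = 1
  B[11] = 1 XOR 1 = 0
  B[12] = 0 XOR 0 = 0
  B[13] = 0 XOR 1 = 1
  B[14] = 1 XOR 0 = 1
  B[15] = 1 XOR 1 = 0
= 1000010000100110 (33830 decimal)


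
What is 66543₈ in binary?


Each octal digit → 3 binary bits:
  6 = 110
  6 = 110
  5 = 101
  4 = 100
  3 = 011
Concatenate: 110 110 101 100 011
= 110110101100011


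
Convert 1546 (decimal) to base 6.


Divide by 6 repeatedly:
1546 ÷ 6 = 257 remainder 4
257 ÷ 6 = 42 remainder 5
42 ÷ 6 = 7 remainder 0
7 ÷ 6 = 1 remainder 1
1 ÷ 6 = 0 remainder 1
Reading remainders bottom-up:
= 11054


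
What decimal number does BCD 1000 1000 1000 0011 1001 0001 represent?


Each 4-bit group → digit:
  1000 → 8
  1000 → 8
  1000 → 8
  0011 → 3
  1001 → 9
  0001 → 1
= 888391


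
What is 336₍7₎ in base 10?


Positional values (base 7):
  6 × 7^0 = 6 × 1 = 6
  3 × 7^1 = 3 × 7 = 21
  3 × 7^2 = 3 × 49 = 147
Sum = 6 + 21 + 147
= 174


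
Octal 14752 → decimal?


Positional values:
Position 0: 2 × 8^0 = 2
Position 1: 5 × 8^1 = 40
Position 2: 7 × 8^2 = 448
Position 3: 4 × 8^3 = 2048
Position 4: 1 × 8^4 = 4096
Sum = 2 + 40 + 448 + 2048 + 4096
= 6634


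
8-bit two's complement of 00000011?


Original: 00000011
Step 1 - Invert all bits: 11111100
Step 2 - Add 1: 11111100 + 1
= 11111101 (represents -3)


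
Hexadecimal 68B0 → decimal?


Positional values:
Position 0: 0 × 16^0 = 0 × 1 = 0
Position 1: B × 16^1 = 11 × 16 = 176
Position 2: 8 × 16^2 = 8 × 256 = 2048
Position 3: 6 × 16^3 = 6 × 4096 = 24576
Sum = 0 + 176 + 2048 + 24576
= 26800


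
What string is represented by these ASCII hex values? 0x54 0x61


Codes (hex): 0x54 0x61
Per-code ASCII lookup:
  0x54 = 84  (range 65-90: uppercase, 84 - 65 = 19) → 'T'
  0x61 = 97  (range 97-122: lowercase, 97 - 97 = 0) → 'a'
= 'Ta'


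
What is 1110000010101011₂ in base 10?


Positional values:
Bit 0: 1 × 2^0 = 1
Bit 1: 1 × 2^1 = 2
Bit 3: 1 × 2^3 = 8
Bit 5: 1 × 2^5 = 32
Bit 7: 1 × 2^7 = 128
Bit 13: 1 × 2^13 = 8192
Bit 14: 1 × 2^14 = 16384
Bit 15: 1 × 2^15 = 32768
Sum = 1 + 2 + 8 + 32 + 128 + 8192 + 16384 + 32768
= 57515


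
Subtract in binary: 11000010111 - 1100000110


Align and subtract column by column (LSB to MSB, borrowing when needed):
  11000010111
- 01100000110
  -----------
  col 0: (1 - 0 borrow-in) - 0 → 1 - 0 = 1, borrow out 0
  col 1: (1 - 0 borrow-in) - 1 → 1 - 1 = 0, borrow out 0
  col 2: (1 - 0 borrow-in) - 1 → 1 - 1 = 0, borrow out 0
  col 3: (0 - 0 borrow-in) - 0 → 0 - 0 = 0, borrow out 0
  col 4: (1 - 0 borrow-in) - 0 → 1 - 0 = 1, borrow out 0
  col 5: (0 - 0 borrow-in) - 0 → 0 - 0 = 0, borrow out 0
  col 6: (0 - 0 borrow-in) - 0 → 0 - 0 = 0, borrow out 0
  col 7: (0 - 0 borrow-in) - 0 → 0 - 0 = 0, borrow out 0
  col 8: (0 - 0 borrow-in) - 1 → borrow from next column: (0+2) - 1 = 1, borrow out 1
  col 9: (1 - 1 borrow-in) - 1 → borrow from next column: (0+2) - 1 = 1, borrow out 1
  col 10: (1 - 1 borrow-in) - 0 → 0 - 0 = 0, borrow out 0
Reading bits MSB→LSB: 01100010001
Strip leading zeros: 1100010001
= 1100010001


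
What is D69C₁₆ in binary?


Each hex digit → 4 binary bits:
  D = 1101
  6 = 0110
  9 = 1001
  C = 1100
Concatenate: 1101 0110 1001 1100
= 1101011010011100


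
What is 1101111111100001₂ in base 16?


Group into 4-bit nibbles: 1101111111100001
  1101 = D
  1111 = F
  1110 = E
  0001 = 1
= 0xDFE1


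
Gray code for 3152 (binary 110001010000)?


Binary: 110001010000
Gray code: G = B XOR (B >> 1)
B >> 1 = 011000101000
110001010000 XOR 011000101000:
  1 XOR 0 = 1
  1 XOR 1 = 0
  0 XOR 1 = 1
  0 XOR 0 = 0
  0 XOR 0 = 0
  1 XOR 0 = 1
  0 XOR 1 = 1
  1 XOR 0 = 1
  0 XOR 1 = 1
  0 XOR 0 = 0
  0 XOR 0 = 0
  0 XOR 0 = 0
= 101001111000


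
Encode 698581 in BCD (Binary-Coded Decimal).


Each digit → 4-bit binary:
  6 → 0110
  9 → 1001
  8 → 1000
  5 → 0101
  8 → 1000
  1 → 0001
= 0110 1001 1000 0101 1000 0001


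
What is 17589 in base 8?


Divide by 8 repeatedly:
17589 ÷ 8 = 2198 remainder 5
2198 ÷ 8 = 274 remainder 6
274 ÷ 8 = 34 remainder 2
34 ÷ 8 = 4 remainder 2
4 ÷ 8 = 0 remainder 4
Reading remainders bottom-up:
= 0o42265


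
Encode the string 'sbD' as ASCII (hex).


String: 'sbD'  (3 characters)
Per-character ASCII lookup:
  's': lowercase starts at 97: 's' = 97 + 18 = 115 → 0x73
  'b': lowercase starts at 97: 'b' = 97 + 1 = 98 → 0x62
  'D': uppercase starts at 65: 'D' = 65 + 3 = 68 → 0x44
= 0x73 0x62 0x44


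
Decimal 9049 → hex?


Divide by 16 repeatedly:
9049 ÷ 16 = 565 remainder 9 (9)
565 ÷ 16 = 35 remainder 5 (5)
35 ÷ 16 = 2 remainder 3 (3)
2 ÷ 16 = 0 remainder 2 (2)
Reading remainders bottom-up:
= 0x2359


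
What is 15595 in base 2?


Divide by 2 repeatedly:
15595 ÷ 2 = 7797 remainder 1
7797 ÷ 2 = 3898 remainder 1
3898 ÷ 2 = 1949 remainder 0
1949 ÷ 2 = 974 remainder 1
974 ÷ 2 = 487 remainder 0
487 ÷ 2 = 243 remainder 1
243 ÷ 2 = 121 remainder 1
121 ÷ 2 = 60 remainder 1
60 ÷ 2 = 30 remainder 0
30 ÷ 2 = 15 remainder 0
15 ÷ 2 = 7 remainder 1
7 ÷ 2 = 3 remainder 1
3 ÷ 2 = 1 remainder 1
1 ÷ 2 = 0 remainder 1
Reading remainders bottom-up:
= 11110011101011


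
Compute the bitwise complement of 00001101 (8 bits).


Original: 00001101
Invert all bits:
  bit 0: 0 → 1
  bit 1: 0 → 1
  bit 2: 0 → 1
  bit 3: 0 → 1
  bit 4: 1 → 0
  bit 5: 1 → 0
  bit 6: 0 → 1
  bit 7: 1 → 0
= 11110010


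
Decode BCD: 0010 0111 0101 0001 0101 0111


Each 4-bit group → digit:
  0010 → 2
  0111 → 7
  0101 → 5
  0001 → 1
  0101 → 5
  0111 → 7
= 275157


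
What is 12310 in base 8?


Divide by 8 repeatedly:
12310 ÷ 8 = 1538 remainder 6
1538 ÷ 8 = 192 remainder 2
192 ÷ 8 = 24 remainder 0
24 ÷ 8 = 3 remainder 0
3 ÷ 8 = 0 remainder 3
Reading remainders bottom-up:
= 0o30026


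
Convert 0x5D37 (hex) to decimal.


Positional values:
Position 0: 7 × 16^0 = 7 × 1 = 7
Position 1: 3 × 16^1 = 3 × 16 = 48
Position 2: D × 16^2 = 13 × 256 = 3328
Position 3: 5 × 16^3 = 5 × 4096 = 20480
Sum = 7 + 48 + 3328 + 20480
= 23863


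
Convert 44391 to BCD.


Each digit → 4-bit binary:
  4 → 0100
  4 → 0100
  3 → 0011
  9 → 1001
  1 → 0001
= 0100 0100 0011 1001 0001


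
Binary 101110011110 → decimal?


Positional values:
Bit 1: 1 × 2^1 = 2
Bit 2: 1 × 2^2 = 4
Bit 3: 1 × 2^3 = 8
Bit 4: 1 × 2^4 = 16
Bit 7: 1 × 2^7 = 128
Bit 8: 1 × 2^8 = 256
Bit 9: 1 × 2^9 = 512
Bit 11: 1 × 2^11 = 2048
Sum = 2 + 4 + 8 + 16 + 128 + 256 + 512 + 2048
= 2974


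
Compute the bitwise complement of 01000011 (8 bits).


Original: 01000011
Invert all bits:
  bit 0: 0 → 1
  bit 1: 1 → 0
  bit 2: 0 → 1
  bit 3: 0 → 1
  bit 4: 0 → 1
  bit 5: 0 → 1
  bit 6: 1 → 0
  bit 7: 1 → 0
= 10111100


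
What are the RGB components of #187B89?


Hex: #187B89
R = 18₁₆ = 24
G = 7B₁₆ = 123
B = 89₁₆ = 137
= RGB(24, 123, 137)


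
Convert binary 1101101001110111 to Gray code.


Binary: 1101101001110111
Gray code: G = B XOR (B >> 1)
B >> 1 = 0110110100111011
1101101001110111 XOR 0110110100111011:
  1 XOR 0 = 1
  1 XOR 1 = 0
  0 XOR 1 = 1
  1 XOR 0 = 1
  1 XOR 1 = 0
  0 XOR 1 = 1
  1 XOR 0 = 1
  0 XOR 1 = 1
  0 XOR 0 = 0
  1 XOR 0 = 1
  1 XOR 1 = 0
  1 XOR 1 = 0
  0 XOR 1 = 1
  1 XOR 0 = 1
  1 XOR 1 = 0
  1 XOR 1 = 0
= 1011011101001100


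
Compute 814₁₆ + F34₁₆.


Align and add column by column (LSB to MSB, each column mod 16 with carry):
  0814
+ 0F34
  ----
  col 0: 4(4) + 4(4) + 0 (carry in) = 8 → 8(8), carry out 0
  col 1: 1(1) + 3(3) + 0 (carry in) = 4 → 4(4), carry out 0
  col 2: 8(8) + F(15) + 0 (carry in) = 23 → 7(7), carry out 1
  col 3: 0(0) + 0(0) + 1 (carry in) = 1 → 1(1), carry out 0
Reading digits MSB→LSB: 1748
Strip leading zeros: 1748
= 0x1748


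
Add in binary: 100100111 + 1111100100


Align and add column by column (LSB to MSB, carry propagating):
  00100100111
+ 01111100100
  -----------
  col 0: 1 + 0 + 0 (carry in) = 1 → bit 1, carry out 0
  col 1: 1 + 0 + 0 (carry in) = 1 → bit 1, carry out 0
  col 2: 1 + 1 + 0 (carry in) = 2 → bit 0, carry out 1
  col 3: 0 + 0 + 1 (carry in) = 1 → bit 1, carry out 0
  col 4: 0 + 0 + 0 (carry in) = 0 → bit 0, carry out 0
  col 5: 1 + 1 + 0 (carry in) = 2 → bit 0, carry out 1
  col 6: 0 + 1 + 1 (carry in) = 2 → bit 0, carry out 1
  col 7: 0 + 1 + 1 (carry in) = 2 → bit 0, carry out 1
  col 8: 1 + 1 + 1 (carry in) = 3 → bit 1, carry out 1
  col 9: 0 + 1 + 1 (carry in) = 2 → bit 0, carry out 1
  col 10: 0 + 0 + 1 (carry in) = 1 → bit 1, carry out 0
Reading bits MSB→LSB: 10100001011
Strip leading zeros: 10100001011
= 10100001011


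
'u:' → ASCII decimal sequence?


String: 'u:'  (2 characters)
Per-character ASCII lookup:
  'u': lowercase starts at 97: 'u' = 97 + 20 = 117
  ':': special character: ':' = 58
= 117 58


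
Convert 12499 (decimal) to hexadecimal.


Divide by 16 repeatedly:
12499 ÷ 16 = 781 remainder 3 (3)
781 ÷ 16 = 48 remainder 13 (D)
48 ÷ 16 = 3 remainder 0 (0)
3 ÷ 16 = 0 remainder 3 (3)
Reading remainders bottom-up:
= 0x30D3


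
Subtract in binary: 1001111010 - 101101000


Align and subtract column by column (LSB to MSB, borrowing when needed):
  1001111010
- 0101101000
  ----------
  col 0: (0 - 0 borrow-in) - 0 → 0 - 0 = 0, borrow out 0
  col 1: (1 - 0 borrow-in) - 0 → 1 - 0 = 1, borrow out 0
  col 2: (0 - 0 borrow-in) - 0 → 0 - 0 = 0, borrow out 0
  col 3: (1 - 0 borrow-in) - 1 → 1 - 1 = 0, borrow out 0
  col 4: (1 - 0 borrow-in) - 0 → 1 - 0 = 1, borrow out 0
  col 5: (1 - 0 borrow-in) - 1 → 1 - 1 = 0, borrow out 0
  col 6: (1 - 0 borrow-in) - 1 → 1 - 1 = 0, borrow out 0
  col 7: (0 - 0 borrow-in) - 0 → 0 - 0 = 0, borrow out 0
  col 8: (0 - 0 borrow-in) - 1 → borrow from next column: (0+2) - 1 = 1, borrow out 1
  col 9: (1 - 1 borrow-in) - 0 → 0 - 0 = 0, borrow out 0
Reading bits MSB→LSB: 0100010010
Strip leading zeros: 100010010
= 100010010


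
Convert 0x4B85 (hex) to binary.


Each hex digit → 4 binary bits:
  4 = 0100
  B = 1011
  8 = 1000
  5 = 0101
Concatenate: 0100 1011 1000 0101
= 0100101110000101


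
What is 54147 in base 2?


Divide by 2 repeatedly:
54147 ÷ 2 = 27073 remainder 1
27073 ÷ 2 = 13536 remainder 1
13536 ÷ 2 = 6768 remainder 0
6768 ÷ 2 = 3384 remainder 0
3384 ÷ 2 = 1692 remainder 0
1692 ÷ 2 = 846 remainder 0
846 ÷ 2 = 423 remainder 0
423 ÷ 2 = 211 remainder 1
211 ÷ 2 = 105 remainder 1
105 ÷ 2 = 52 remainder 1
52 ÷ 2 = 26 remainder 0
26 ÷ 2 = 13 remainder 0
13 ÷ 2 = 6 remainder 1
6 ÷ 2 = 3 remainder 0
3 ÷ 2 = 1 remainder 1
1 ÷ 2 = 0 remainder 1
Reading remainders bottom-up:
= 1101001110000011


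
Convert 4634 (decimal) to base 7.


Divide by 7 repeatedly:
4634 ÷ 7 = 662 remainder 0
662 ÷ 7 = 94 remainder 4
94 ÷ 7 = 13 remainder 3
13 ÷ 7 = 1 remainder 6
1 ÷ 7 = 0 remainder 1
Reading remainders bottom-up:
= 16340


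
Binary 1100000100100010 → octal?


Group into 3-bit groups: 001100000100100010
  001 = 1
  100 = 4
  000 = 0
  100 = 4
  100 = 4
  010 = 2
= 0o140442


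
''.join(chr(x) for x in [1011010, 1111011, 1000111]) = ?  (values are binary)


Codes (binary): 1011010 1111011 1000111
Per-code ASCII lookup:
  1011010 = 90  (range 65-90: uppercase, 90 - 65 = 25) → 'Z'
  1111011 = 123  (special character) → '{'
  1000111 = 71  (range 65-90: uppercase, 71 - 65 = 6) → 'G'
= 'Z{G'


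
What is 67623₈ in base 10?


Positional values:
Position 0: 3 × 8^0 = 3
Position 1: 2 × 8^1 = 16
Position 2: 6 × 8^2 = 384
Position 3: 7 × 8^3 = 3584
Position 4: 6 × 8^4 = 24576
Sum = 3 + 16 + 384 + 3584 + 24576
= 28563


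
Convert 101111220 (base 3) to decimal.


Positional values (base 3):
  0 × 3^0 = 0 × 1 = 0
  2 × 3^1 = 2 × 3 = 6
  2 × 3^2 = 2 × 9 = 18
  1 × 3^3 = 1 × 27 = 27
  1 × 3^4 = 1 × 81 = 81
  1 × 3^5 = 1 × 243 = 243
  1 × 3^6 = 1 × 729 = 729
  0 × 3^7 = 0 × 2187 = 0
  1 × 3^8 = 1 × 6561 = 6561
Sum = 0 + 6 + 18 + 27 + 81 + 243 + 729 + 0 + 6561
= 7665


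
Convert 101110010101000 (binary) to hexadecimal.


Group into 4-bit nibbles: 0101110010101000
  0101 = 5
  1100 = C
  1010 = A
  1000 = 8
= 0x5CA8


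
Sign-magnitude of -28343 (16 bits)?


Sign bit: 1 (negative)
Magnitude: 28343 = 110111010110111
= 1110111010110111


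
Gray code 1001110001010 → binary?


Gray code: 1001110001010
MSB stays the same: 1
Each subsequent bit = prev_binary XOR current_gray:
  B[1] = 1 XOR 0 = 1
  B[2] = 1 XOR 0 = 1
  B[3] = 1 XOR 1 = 0
  B[4] = 0 XOR 1 = 1
  B[5] = 1 XOR 1 = 0
  B[6] = 0 XOR 0 = 0
  B[7] = 0 XOR 0 = 0
  B[8] = 0 XOR 0 = 0
  B[9] = 0 XOR 1 = 1
  B[10] = 1 XOR 0 = 1
  B[11] = 1 XOR 1 = 0
  B[12] = 0 XOR 0 = 0
= 1110100001100 (7436 decimal)


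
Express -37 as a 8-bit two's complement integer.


Original: 00100101
Step 1 - Invert all bits: 11011010
Step 2 - Add 1: 11011010 + 1
= 11011011 (represents -37)


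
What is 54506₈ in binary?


Each octal digit → 3 binary bits:
  5 = 101
  4 = 100
  5 = 101
  0 = 000
  6 = 110
Concatenate: 101 100 101 000 110
= 101100101000110


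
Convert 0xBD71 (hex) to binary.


Each hex digit → 4 binary bits:
  B = 1011
  D = 1101
  7 = 0111
  1 = 0001
Concatenate: 1011 1101 0111 0001
= 1011110101110001


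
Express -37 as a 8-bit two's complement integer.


Original: 00100101
Step 1 - Invert all bits: 11011010
Step 2 - Add 1: 11011010 + 1
= 11011011 (represents -37)


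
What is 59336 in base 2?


Divide by 2 repeatedly:
59336 ÷ 2 = 29668 remainder 0
29668 ÷ 2 = 14834 remainder 0
14834 ÷ 2 = 7417 remainder 0
7417 ÷ 2 = 3708 remainder 1
3708 ÷ 2 = 1854 remainder 0
1854 ÷ 2 = 927 remainder 0
927 ÷ 2 = 463 remainder 1
463 ÷ 2 = 231 remainder 1
231 ÷ 2 = 115 remainder 1
115 ÷ 2 = 57 remainder 1
57 ÷ 2 = 28 remainder 1
28 ÷ 2 = 14 remainder 0
14 ÷ 2 = 7 remainder 0
7 ÷ 2 = 3 remainder 1
3 ÷ 2 = 1 remainder 1
1 ÷ 2 = 0 remainder 1
Reading remainders bottom-up:
= 1110011111001000


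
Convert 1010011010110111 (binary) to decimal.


Positional values:
Bit 0: 1 × 2^0 = 1
Bit 1: 1 × 2^1 = 2
Bit 2: 1 × 2^2 = 4
Bit 4: 1 × 2^4 = 16
Bit 5: 1 × 2^5 = 32
Bit 7: 1 × 2^7 = 128
Bit 9: 1 × 2^9 = 512
Bit 10: 1 × 2^10 = 1024
Bit 13: 1 × 2^13 = 8192
Bit 15: 1 × 2^15 = 32768
Sum = 1 + 2 + 4 + 16 + 32 + 128 + 512 + 1024 + 8192 + 32768
= 42679


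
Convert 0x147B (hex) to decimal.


Positional values:
Position 0: B × 16^0 = 11 × 1 = 11
Position 1: 7 × 16^1 = 7 × 16 = 112
Position 2: 4 × 16^2 = 4 × 256 = 1024
Position 3: 1 × 16^3 = 1 × 4096 = 4096
Sum = 11 + 112 + 1024 + 4096
= 5243


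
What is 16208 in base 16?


Divide by 16 repeatedly:
16208 ÷ 16 = 1013 remainder 0 (0)
1013 ÷ 16 = 63 remainder 5 (5)
63 ÷ 16 = 3 remainder 15 (F)
3 ÷ 16 = 0 remainder 3 (3)
Reading remainders bottom-up:
= 0x3F50


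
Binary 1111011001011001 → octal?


Group into 3-bit groups: 001111011001011001
  001 = 1
  111 = 7
  011 = 3
  001 = 1
  011 = 3
  001 = 1
= 0o173131


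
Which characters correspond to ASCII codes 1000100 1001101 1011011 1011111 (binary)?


Codes (binary): 1000100 1001101 1011011 1011111
Per-code ASCII lookup:
  1000100 = 68  (range 65-90: uppercase, 68 - 65 = 3) → 'D'
  1001101 = 77  (range 65-90: uppercase, 77 - 65 = 12) → 'M'
  1011011 = 91  (special character) → '['
  1011111 = 95  (special character) → '_'
= 'DM[_'


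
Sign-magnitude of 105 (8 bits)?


Sign bit: 0 (positive)
Magnitude: 105 = 1101001
= 01101001


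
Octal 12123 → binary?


Each octal digit → 3 binary bits:
  1 = 001
  2 = 010
  1 = 001
  2 = 010
  3 = 011
Concatenate: 001 010 001 010 011
= 001010001010011


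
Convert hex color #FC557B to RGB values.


Hex: #FC557B
R = FC₁₆ = 252
G = 55₁₆ = 85
B = 7B₁₆ = 123
= RGB(252, 85, 123)


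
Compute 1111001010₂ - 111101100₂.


Align and subtract column by column (LSB to MSB, borrowing when needed):
  1111001010
- 0111101100
  ----------
  col 0: (0 - 0 borrow-in) - 0 → 0 - 0 = 0, borrow out 0
  col 1: (1 - 0 borrow-in) - 0 → 1 - 0 = 1, borrow out 0
  col 2: (0 - 0 borrow-in) - 1 → borrow from next column: (0+2) - 1 = 1, borrow out 1
  col 3: (1 - 1 borrow-in) - 1 → borrow from next column: (0+2) - 1 = 1, borrow out 1
  col 4: (0 - 1 borrow-in) - 0 → borrow from next column: (-1+2) - 0 = 1, borrow out 1
  col 5: (0 - 1 borrow-in) - 1 → borrow from next column: (-1+2) - 1 = 0, borrow out 1
  col 6: (1 - 1 borrow-in) - 1 → borrow from next column: (0+2) - 1 = 1, borrow out 1
  col 7: (1 - 1 borrow-in) - 1 → borrow from next column: (0+2) - 1 = 1, borrow out 1
  col 8: (1 - 1 borrow-in) - 1 → borrow from next column: (0+2) - 1 = 1, borrow out 1
  col 9: (1 - 1 borrow-in) - 0 → 0 - 0 = 0, borrow out 0
Reading bits MSB→LSB: 0111011110
Strip leading zeros: 111011110
= 111011110


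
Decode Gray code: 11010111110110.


Gray code: 11010111110110
MSB stays the same: 1
Each subsequent bit = prev_binary XOR current_gray:
  B[1] = 1 XOR 1 = 0
  B[2] = 0 XOR 0 = 0
  B[3] = 0 XOR 1 = 1
  B[4] = 1 XOR 0 = 1
  B[5] = 1 XOR 1 = 0
  B[6] = 0 XOR 1 = 1
  B[7] = 1 XOR 1 = 0
  B[8] = 0 XOR 1 = 1
  B[9] = 1 XOR 1 = 0
  B[10] = 0 XOR 0 = 0
  B[11] = 0 XOR 1 = 1
  B[12] = 1 XOR 1 = 0
  B[13] = 0 XOR 0 = 0
= 10011010100100 (9892 decimal)


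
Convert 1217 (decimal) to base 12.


Divide by 12 repeatedly:
1217 ÷ 12 = 101 remainder 5
101 ÷ 12 = 8 remainder 5
8 ÷ 12 = 0 remainder 8
Reading remainders bottom-up:
= 855


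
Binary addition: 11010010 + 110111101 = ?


Align and add column by column (LSB to MSB, carry propagating):
  0011010010
+ 0110111101
  ----------
  col 0: 0 + 1 + 0 (carry in) = 1 → bit 1, carry out 0
  col 1: 1 + 0 + 0 (carry in) = 1 → bit 1, carry out 0
  col 2: 0 + 1 + 0 (carry in) = 1 → bit 1, carry out 0
  col 3: 0 + 1 + 0 (carry in) = 1 → bit 1, carry out 0
  col 4: 1 + 1 + 0 (carry in) = 2 → bit 0, carry out 1
  col 5: 0 + 1 + 1 (carry in) = 2 → bit 0, carry out 1
  col 6: 1 + 0 + 1 (carry in) = 2 → bit 0, carry out 1
  col 7: 1 + 1 + 1 (carry in) = 3 → bit 1, carry out 1
  col 8: 0 + 1 + 1 (carry in) = 2 → bit 0, carry out 1
  col 9: 0 + 0 + 1 (carry in) = 1 → bit 1, carry out 0
Reading bits MSB→LSB: 1010001111
Strip leading zeros: 1010001111
= 1010001111


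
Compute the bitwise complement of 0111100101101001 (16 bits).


Original: 0111100101101001
Invert all bits:
  bit 0: 0 → 1
  bit 1: 1 → 0
  bit 2: 1 → 0
  bit 3: 1 → 0
  bit 4: 1 → 0
  bit 5: 0 → 1
  bit 6: 0 → 1
  bit 7: 1 → 0
  bit 8: 0 → 1
  bit 9: 1 → 0
  bit 10: 1 → 0
  bit 11: 0 → 1
  bit 12: 1 → 0
  bit 13: 0 → 1
  bit 14: 0 → 1
  bit 15: 1 → 0
= 1000011010010110


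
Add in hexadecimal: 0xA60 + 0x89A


Align and add column by column (LSB to MSB, each column mod 16 with carry):
  0A60
+ 089A
  ----
  col 0: 0(0) + A(10) + 0 (carry in) = 10 → A(10), carry out 0
  col 1: 6(6) + 9(9) + 0 (carry in) = 15 → F(15), carry out 0
  col 2: A(10) + 8(8) + 0 (carry in) = 18 → 2(2), carry out 1
  col 3: 0(0) + 0(0) + 1 (carry in) = 1 → 1(1), carry out 0
Reading digits MSB→LSB: 12FA
Strip leading zeros: 12FA
= 0x12FA


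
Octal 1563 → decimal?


Positional values:
Position 0: 3 × 8^0 = 3
Position 1: 6 × 8^1 = 48
Position 2: 5 × 8^2 = 320
Position 3: 1 × 8^3 = 512
Sum = 3 + 48 + 320 + 512
= 883


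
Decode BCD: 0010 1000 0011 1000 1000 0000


Each 4-bit group → digit:
  0010 → 2
  1000 → 8
  0011 → 3
  1000 → 8
  1000 → 8
  0000 → 0
= 283880


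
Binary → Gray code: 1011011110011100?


Binary: 1011011110011100
Gray code: G = B XOR (B >> 1)
B >> 1 = 0101101111001110
1011011110011100 XOR 0101101111001110:
  1 XOR 0 = 1
  0 XOR 1 = 1
  1 XOR 0 = 1
  1 XOR 1 = 0
  0 XOR 1 = 1
  1 XOR 0 = 1
  1 XOR 1 = 0
  1 XOR 1 = 0
  1 XOR 1 = 0
  0 XOR 1 = 1
  0 XOR 0 = 0
  1 XOR 0 = 1
  1 XOR 1 = 0
  1 XOR 1 = 0
  0 XOR 1 = 1
  0 XOR 0 = 0
= 1110110001010010


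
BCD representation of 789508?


Each digit → 4-bit binary:
  7 → 0111
  8 → 1000
  9 → 1001
  5 → 0101
  0 → 0000
  8 → 1000
= 0111 1000 1001 0101 0000 1000


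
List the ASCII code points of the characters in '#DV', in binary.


String: '#DV'  (3 characters)
Per-character ASCII lookup:
  '#': special character: '#' = 35 → 100011
  'D': uppercase starts at 65: 'D' = 65 + 3 = 68 → 1000100
  'V': uppercase starts at 65: 'V' = 65 + 21 = 86 → 1010110
= 100011 1000100 1010110


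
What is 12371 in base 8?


Divide by 8 repeatedly:
12371 ÷ 8 = 1546 remainder 3
1546 ÷ 8 = 193 remainder 2
193 ÷ 8 = 24 remainder 1
24 ÷ 8 = 3 remainder 0
3 ÷ 8 = 0 remainder 3
Reading remainders bottom-up:
= 0o30123


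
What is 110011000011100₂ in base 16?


Group into 4-bit nibbles: 0110011000011100
  0110 = 6
  0110 = 6
  0001 = 1
  1100 = C
= 0x661C


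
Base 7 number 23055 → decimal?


Positional values (base 7):
  5 × 7^0 = 5 × 1 = 5
  5 × 7^1 = 5 × 7 = 35
  0 × 7^2 = 0 × 49 = 0
  3 × 7^3 = 3 × 343 = 1029
  2 × 7^4 = 2 × 2401 = 4802
Sum = 5 + 35 + 0 + 1029 + 4802
= 5871


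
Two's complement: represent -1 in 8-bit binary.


Original: 00000001
Step 1 - Invert all bits: 11111110
Step 2 - Add 1: 11111110 + 1
= 11111111 (represents -1)


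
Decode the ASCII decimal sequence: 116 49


Codes (decimal): 116 49
Per-code ASCII lookup:
  116  (range 97-122: lowercase, 116 - 97 = 19) → 't'
  49  (range 48-57: digits, 49 - 48 = 1) → '1'
= 't1'


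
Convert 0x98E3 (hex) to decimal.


Positional values:
Position 0: 3 × 16^0 = 3 × 1 = 3
Position 1: E × 16^1 = 14 × 16 = 224
Position 2: 8 × 16^2 = 8 × 256 = 2048
Position 3: 9 × 16^3 = 9 × 4096 = 36864
Sum = 3 + 224 + 2048 + 36864
= 39139


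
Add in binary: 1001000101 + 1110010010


Align and add column by column (LSB to MSB, carry propagating):
  01001000101
+ 01110010010
  -----------
  col 0: 1 + 0 + 0 (carry in) = 1 → bit 1, carry out 0
  col 1: 0 + 1 + 0 (carry in) = 1 → bit 1, carry out 0
  col 2: 1 + 0 + 0 (carry in) = 1 → bit 1, carry out 0
  col 3: 0 + 0 + 0 (carry in) = 0 → bit 0, carry out 0
  col 4: 0 + 1 + 0 (carry in) = 1 → bit 1, carry out 0
  col 5: 0 + 0 + 0 (carry in) = 0 → bit 0, carry out 0
  col 6: 1 + 0 + 0 (carry in) = 1 → bit 1, carry out 0
  col 7: 0 + 1 + 0 (carry in) = 1 → bit 1, carry out 0
  col 8: 0 + 1 + 0 (carry in) = 1 → bit 1, carry out 0
  col 9: 1 + 1 + 0 (carry in) = 2 → bit 0, carry out 1
  col 10: 0 + 0 + 1 (carry in) = 1 → bit 1, carry out 0
Reading bits MSB→LSB: 10111010111
Strip leading zeros: 10111010111
= 10111010111


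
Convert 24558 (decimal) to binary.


Divide by 2 repeatedly:
24558 ÷ 2 = 12279 remainder 0
12279 ÷ 2 = 6139 remainder 1
6139 ÷ 2 = 3069 remainder 1
3069 ÷ 2 = 1534 remainder 1
1534 ÷ 2 = 767 remainder 0
767 ÷ 2 = 383 remainder 1
383 ÷ 2 = 191 remainder 1
191 ÷ 2 = 95 remainder 1
95 ÷ 2 = 47 remainder 1
47 ÷ 2 = 23 remainder 1
23 ÷ 2 = 11 remainder 1
11 ÷ 2 = 5 remainder 1
5 ÷ 2 = 2 remainder 1
2 ÷ 2 = 1 remainder 0
1 ÷ 2 = 0 remainder 1
Reading remainders bottom-up:
= 101111111101110


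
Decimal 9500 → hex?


Divide by 16 repeatedly:
9500 ÷ 16 = 593 remainder 12 (C)
593 ÷ 16 = 37 remainder 1 (1)
37 ÷ 16 = 2 remainder 5 (5)
2 ÷ 16 = 0 remainder 2 (2)
Reading remainders bottom-up:
= 0x251C


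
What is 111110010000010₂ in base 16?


Group into 4-bit nibbles: 0111110010000010
  0111 = 7
  1100 = C
  1000 = 8
  0010 = 2
= 0x7C82


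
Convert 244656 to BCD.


Each digit → 4-bit binary:
  2 → 0010
  4 → 0100
  4 → 0100
  6 → 0110
  5 → 0101
  6 → 0110
= 0010 0100 0100 0110 0101 0110


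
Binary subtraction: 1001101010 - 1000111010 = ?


Align and subtract column by column (LSB to MSB, borrowing when needed):
  1001101010
- 1000111010
  ----------
  col 0: (0 - 0 borrow-in) - 0 → 0 - 0 = 0, borrow out 0
  col 1: (1 - 0 borrow-in) - 1 → 1 - 1 = 0, borrow out 0
  col 2: (0 - 0 borrow-in) - 0 → 0 - 0 = 0, borrow out 0
  col 3: (1 - 0 borrow-in) - 1 → 1 - 1 = 0, borrow out 0
  col 4: (0 - 0 borrow-in) - 1 → borrow from next column: (0+2) - 1 = 1, borrow out 1
  col 5: (1 - 1 borrow-in) - 1 → borrow from next column: (0+2) - 1 = 1, borrow out 1
  col 6: (1 - 1 borrow-in) - 0 → 0 - 0 = 0, borrow out 0
  col 7: (0 - 0 borrow-in) - 0 → 0 - 0 = 0, borrow out 0
  col 8: (0 - 0 borrow-in) - 0 → 0 - 0 = 0, borrow out 0
  col 9: (1 - 0 borrow-in) - 1 → 1 - 1 = 0, borrow out 0
Reading bits MSB→LSB: 0000110000
Strip leading zeros: 110000
= 110000


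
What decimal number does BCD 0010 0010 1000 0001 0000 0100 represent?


Each 4-bit group → digit:
  0010 → 2
  0010 → 2
  1000 → 8
  0001 → 1
  0000 → 0
  0100 → 4
= 228104


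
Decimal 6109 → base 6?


Divide by 6 repeatedly:
6109 ÷ 6 = 1018 remainder 1
1018 ÷ 6 = 169 remainder 4
169 ÷ 6 = 28 remainder 1
28 ÷ 6 = 4 remainder 4
4 ÷ 6 = 0 remainder 4
Reading remainders bottom-up:
= 44141


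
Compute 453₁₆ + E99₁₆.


Align and add column by column (LSB to MSB, each column mod 16 with carry):
  0453
+ 0E99
  ----
  col 0: 3(3) + 9(9) + 0 (carry in) = 12 → C(12), carry out 0
  col 1: 5(5) + 9(9) + 0 (carry in) = 14 → E(14), carry out 0
  col 2: 4(4) + E(14) + 0 (carry in) = 18 → 2(2), carry out 1
  col 3: 0(0) + 0(0) + 1 (carry in) = 1 → 1(1), carry out 0
Reading digits MSB→LSB: 12EC
Strip leading zeros: 12EC
= 0x12EC


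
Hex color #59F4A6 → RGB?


Hex: #59F4A6
R = 59₁₆ = 89
G = F4₁₆ = 244
B = A6₁₆ = 166
= RGB(89, 244, 166)


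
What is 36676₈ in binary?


Each octal digit → 3 binary bits:
  3 = 011
  6 = 110
  6 = 110
  7 = 111
  6 = 110
Concatenate: 011 110 110 111 110
= 011110110111110


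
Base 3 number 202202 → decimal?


Positional values (base 3):
  2 × 3^0 = 2 × 1 = 2
  0 × 3^1 = 0 × 3 = 0
  2 × 3^2 = 2 × 9 = 18
  2 × 3^3 = 2 × 27 = 54
  0 × 3^4 = 0 × 81 = 0
  2 × 3^5 = 2 × 243 = 486
Sum = 2 + 0 + 18 + 54 + 0 + 486
= 560


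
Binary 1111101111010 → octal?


Group into 3-bit groups: 001111101111010
  001 = 1
  111 = 7
  101 = 5
  111 = 7
  010 = 2
= 0o17572


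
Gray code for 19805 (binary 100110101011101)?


Binary: 100110101011101
Gray code: G = B XOR (B >> 1)
B >> 1 = 010011010101110
100110101011101 XOR 010011010101110:
  1 XOR 0 = 1
  0 XOR 1 = 1
  0 XOR 0 = 0
  1 XOR 0 = 1
  1 XOR 1 = 0
  0 XOR 1 = 1
  1 XOR 0 = 1
  0 XOR 1 = 1
  1 XOR 0 = 1
  0 XOR 1 = 1
  1 XOR 0 = 1
  1 XOR 1 = 0
  1 XOR 1 = 0
  0 XOR 1 = 1
  1 XOR 0 = 1
= 110101111110011


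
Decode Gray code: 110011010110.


Gray code: 110011010110
MSB stays the same: 1
Each subsequent bit = prev_binary XOR current_gray:
  B[1] = 1 XOR 1 = 0
  B[2] = 0 XOR 0 = 0
  B[3] = 0 XOR 0 = 0
  B[4] = 0 XOR 1 = 1
  B[5] = 1 XOR 1 = 0
  B[6] = 0 XOR 0 = 0
  B[7] = 0 XOR 1 = 1
  B[8] = 1 XOR 0 = 1
  B[9] = 1 XOR 1 = 0
  B[10] = 0 XOR 1 = 1
  B[11] = 1 XOR 0 = 1
= 100010011011 (2203 decimal)


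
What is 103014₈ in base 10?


Positional values:
Position 0: 4 × 8^0 = 4
Position 1: 1 × 8^1 = 8
Position 2: 0 × 8^2 = 0
Position 3: 3 × 8^3 = 1536
Position 4: 0 × 8^4 = 0
Position 5: 1 × 8^5 = 32768
Sum = 4 + 8 + 0 + 1536 + 0 + 32768
= 34316


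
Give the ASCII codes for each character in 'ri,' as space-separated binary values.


String: 'ri,'  (3 characters)
Per-character ASCII lookup:
  'r': lowercase starts at 97: 'r' = 97 + 17 = 114 → 1110010
  'i': lowercase starts at 97: 'i' = 97 + 8 = 105 → 1101001
  ',': special character: ',' = 44 → 101100
= 1110010 1101001 101100


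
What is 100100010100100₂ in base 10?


Positional values:
Bit 2: 1 × 2^2 = 4
Bit 5: 1 × 2^5 = 32
Bit 7: 1 × 2^7 = 128
Bit 11: 1 × 2^11 = 2048
Bit 14: 1 × 2^14 = 16384
Sum = 4 + 32 + 128 + 2048 + 16384
= 18596


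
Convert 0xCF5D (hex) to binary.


Each hex digit → 4 binary bits:
  C = 1100
  F = 1111
  5 = 0101
  D = 1101
Concatenate: 1100 1111 0101 1101
= 1100111101011101


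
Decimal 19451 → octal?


Divide by 8 repeatedly:
19451 ÷ 8 = 2431 remainder 3
2431 ÷ 8 = 303 remainder 7
303 ÷ 8 = 37 remainder 7
37 ÷ 8 = 4 remainder 5
4 ÷ 8 = 0 remainder 4
Reading remainders bottom-up:
= 0o45773


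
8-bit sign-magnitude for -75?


Sign bit: 1 (negative)
Magnitude: 75 = 1001011
= 11001011


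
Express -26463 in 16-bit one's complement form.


Original: 0110011101011111
Invert all bits:
  bit 0: 0 → 1
  bit 1: 1 → 0
  bit 2: 1 → 0
  bit 3: 0 → 1
  bit 4: 0 → 1
  bit 5: 1 → 0
  bit 6: 1 → 0
  bit 7: 1 → 0
  bit 8: 0 → 1
  bit 9: 1 → 0
  bit 10: 0 → 1
  bit 11: 1 → 0
  bit 12: 1 → 0
  bit 13: 1 → 0
  bit 14: 1 → 0
  bit 15: 1 → 0
= 1001100010100000


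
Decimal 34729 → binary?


Divide by 2 repeatedly:
34729 ÷ 2 = 17364 remainder 1
17364 ÷ 2 = 8682 remainder 0
8682 ÷ 2 = 4341 remainder 0
4341 ÷ 2 = 2170 remainder 1
2170 ÷ 2 = 1085 remainder 0
1085 ÷ 2 = 542 remainder 1
542 ÷ 2 = 271 remainder 0
271 ÷ 2 = 135 remainder 1
135 ÷ 2 = 67 remainder 1
67 ÷ 2 = 33 remainder 1
33 ÷ 2 = 16 remainder 1
16 ÷ 2 = 8 remainder 0
8 ÷ 2 = 4 remainder 0
4 ÷ 2 = 2 remainder 0
2 ÷ 2 = 1 remainder 0
1 ÷ 2 = 0 remainder 1
Reading remainders bottom-up:
= 1000011110101001


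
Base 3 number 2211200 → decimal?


Positional values (base 3):
  0 × 3^0 = 0 × 1 = 0
  0 × 3^1 = 0 × 3 = 0
  2 × 3^2 = 2 × 9 = 18
  1 × 3^3 = 1 × 27 = 27
  1 × 3^4 = 1 × 81 = 81
  2 × 3^5 = 2 × 243 = 486
  2 × 3^6 = 2 × 729 = 1458
Sum = 0 + 0 + 18 + 27 + 81 + 486 + 1458
= 2070


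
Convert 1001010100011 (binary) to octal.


Group into 3-bit groups: 001001010100011
  001 = 1
  001 = 1
  010 = 2
  100 = 4
  011 = 3
= 0o11243


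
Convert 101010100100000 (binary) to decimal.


Positional values:
Bit 5: 1 × 2^5 = 32
Bit 8: 1 × 2^8 = 256
Bit 10: 1 × 2^10 = 1024
Bit 12: 1 × 2^12 = 4096
Bit 14: 1 × 2^14 = 16384
Sum = 32 + 256 + 1024 + 4096 + 16384
= 21792
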